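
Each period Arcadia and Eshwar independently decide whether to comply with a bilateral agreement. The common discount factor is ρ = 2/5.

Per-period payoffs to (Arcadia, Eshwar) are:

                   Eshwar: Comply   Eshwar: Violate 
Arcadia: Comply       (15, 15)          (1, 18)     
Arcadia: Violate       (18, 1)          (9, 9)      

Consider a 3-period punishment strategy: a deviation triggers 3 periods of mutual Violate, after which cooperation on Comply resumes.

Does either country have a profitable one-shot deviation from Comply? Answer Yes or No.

No

IC: ρ+…+ρ^3 ≥ (18−15)/(15−9) = 1/2.
At ρ = 2/5: partial sum = 0.6240 ≥ 0.5000. Cooperation sustainable.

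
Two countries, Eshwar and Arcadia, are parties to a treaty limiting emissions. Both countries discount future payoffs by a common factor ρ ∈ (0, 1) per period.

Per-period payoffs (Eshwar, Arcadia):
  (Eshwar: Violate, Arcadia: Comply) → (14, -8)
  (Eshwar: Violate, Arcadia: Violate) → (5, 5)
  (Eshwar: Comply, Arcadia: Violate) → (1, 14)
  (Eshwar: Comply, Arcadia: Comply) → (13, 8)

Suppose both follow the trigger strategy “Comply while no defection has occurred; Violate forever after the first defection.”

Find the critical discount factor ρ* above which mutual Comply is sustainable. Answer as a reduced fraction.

2/3

Eshwar's threshold: (14−13)/(14−5) = 1/9.
Arcadia's threshold: (14−8)/(14−5) = 2/3.
1/9 < 2/3, so Arcadia binds and ρ* = 2/3.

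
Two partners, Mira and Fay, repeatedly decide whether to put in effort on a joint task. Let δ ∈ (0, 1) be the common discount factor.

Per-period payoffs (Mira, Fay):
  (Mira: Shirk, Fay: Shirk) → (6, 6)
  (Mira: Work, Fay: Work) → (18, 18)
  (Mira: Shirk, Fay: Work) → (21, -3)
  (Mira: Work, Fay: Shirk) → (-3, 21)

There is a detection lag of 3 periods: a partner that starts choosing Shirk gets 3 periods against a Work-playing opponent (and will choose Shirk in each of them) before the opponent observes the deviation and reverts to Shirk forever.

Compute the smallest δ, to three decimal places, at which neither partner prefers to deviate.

0.585

A deviator earns 21 for 3 periods, then 6 forever; cooperating earns 18 forever. Multiplying the IC by (1−δ):
18 ≥ 21(1−δ^3) + 6δ^3, so 15·δ^3 ≥ 3 and δ^3 ≥ 1/5.
δ ≥ (1/5)^(1/3) ≈ 0.585.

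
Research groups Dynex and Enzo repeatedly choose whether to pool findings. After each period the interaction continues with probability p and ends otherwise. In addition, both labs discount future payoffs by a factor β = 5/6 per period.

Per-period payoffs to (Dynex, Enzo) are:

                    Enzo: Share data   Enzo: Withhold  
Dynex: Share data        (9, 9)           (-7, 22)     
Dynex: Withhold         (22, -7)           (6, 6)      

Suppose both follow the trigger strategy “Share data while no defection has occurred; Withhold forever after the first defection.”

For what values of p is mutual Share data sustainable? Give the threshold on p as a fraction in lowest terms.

39/40

With continuation probability p and discount β, the effective per-period discount factor is βp.
Grim-trigger IC: βp ≥ (22−9)/(22−6) = 13/16.
So p ≥ (13/16)/(5/6) = 39/40.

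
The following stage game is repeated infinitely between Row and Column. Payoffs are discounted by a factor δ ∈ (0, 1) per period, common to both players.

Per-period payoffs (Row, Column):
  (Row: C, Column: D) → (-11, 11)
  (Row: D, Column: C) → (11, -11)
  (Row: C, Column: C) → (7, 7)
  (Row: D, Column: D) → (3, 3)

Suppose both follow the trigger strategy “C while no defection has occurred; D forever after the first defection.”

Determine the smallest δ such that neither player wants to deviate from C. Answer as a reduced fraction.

One-period gain from deviating is 11 − 7 = 4. The loss is 7 − 3 = 4 in every subsequent period, with present value 4·δ/(1−δ).
Deviation is unprofitable when 4·δ/(1−δ) ≥ 4, i.e. δ/(1−δ) ≥ 1.
Equivalently δ ≥ 4/(4+4) = 1/2.

1/2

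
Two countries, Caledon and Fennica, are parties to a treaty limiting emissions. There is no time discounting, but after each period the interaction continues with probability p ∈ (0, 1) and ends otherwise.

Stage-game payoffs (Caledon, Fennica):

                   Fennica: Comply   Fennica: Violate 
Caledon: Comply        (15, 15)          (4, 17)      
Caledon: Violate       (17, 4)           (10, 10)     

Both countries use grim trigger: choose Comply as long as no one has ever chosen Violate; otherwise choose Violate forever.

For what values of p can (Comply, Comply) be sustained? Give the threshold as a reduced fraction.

2/7

Expected cooperation value is 15 + p·15 + p²·15 + … = 15/(1−p); deviation gives 17 + p·10/(1−p).
15 ≥ 17(1−p) + 10p ⇒ 7p ≥ 2 ⇒ p ≥ 2/7.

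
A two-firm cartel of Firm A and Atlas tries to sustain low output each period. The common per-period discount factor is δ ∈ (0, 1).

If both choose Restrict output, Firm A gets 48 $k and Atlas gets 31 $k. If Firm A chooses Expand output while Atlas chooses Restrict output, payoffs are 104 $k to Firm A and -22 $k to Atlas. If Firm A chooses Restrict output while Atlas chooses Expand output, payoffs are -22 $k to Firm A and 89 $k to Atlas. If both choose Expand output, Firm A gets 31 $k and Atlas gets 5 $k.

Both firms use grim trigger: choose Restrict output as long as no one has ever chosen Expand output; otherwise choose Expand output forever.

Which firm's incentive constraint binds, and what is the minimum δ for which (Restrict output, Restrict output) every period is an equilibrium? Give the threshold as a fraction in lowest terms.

Firm A; δ ≥ 56/73

Firm A's threshold: (104−48)/(104−31) = 56/73.
Atlas's threshold: (89−31)/(89−5) = 29/42.
56/73 > 29/42, so Firm A binds and δ* = 56/73.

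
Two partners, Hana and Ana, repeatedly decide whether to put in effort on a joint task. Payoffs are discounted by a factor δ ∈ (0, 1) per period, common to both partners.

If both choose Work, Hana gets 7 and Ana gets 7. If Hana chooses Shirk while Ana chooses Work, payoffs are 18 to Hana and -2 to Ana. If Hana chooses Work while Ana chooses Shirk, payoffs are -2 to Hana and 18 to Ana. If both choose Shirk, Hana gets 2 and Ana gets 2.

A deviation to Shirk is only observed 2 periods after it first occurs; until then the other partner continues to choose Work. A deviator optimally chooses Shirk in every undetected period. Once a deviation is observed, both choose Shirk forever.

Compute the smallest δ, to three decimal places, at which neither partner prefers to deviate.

Deviating for the 2 undetected periods gains 18−7 = 11 per period over cooperation, then loses 7−2 = 5 per period forever once punishment starts.
Gain: 11(1 + δ + … + δ^1); loss: 5·δ^2/(1−δ).
No profitable deviation ⇔ 11(1−δ^2) ≤ 5·δ^2, i.e. δ^2 ≥ 11/(11+5) = 11/16.
Hence δ ≥ (11/16)^(1/2) ≈ 0.829.

0.829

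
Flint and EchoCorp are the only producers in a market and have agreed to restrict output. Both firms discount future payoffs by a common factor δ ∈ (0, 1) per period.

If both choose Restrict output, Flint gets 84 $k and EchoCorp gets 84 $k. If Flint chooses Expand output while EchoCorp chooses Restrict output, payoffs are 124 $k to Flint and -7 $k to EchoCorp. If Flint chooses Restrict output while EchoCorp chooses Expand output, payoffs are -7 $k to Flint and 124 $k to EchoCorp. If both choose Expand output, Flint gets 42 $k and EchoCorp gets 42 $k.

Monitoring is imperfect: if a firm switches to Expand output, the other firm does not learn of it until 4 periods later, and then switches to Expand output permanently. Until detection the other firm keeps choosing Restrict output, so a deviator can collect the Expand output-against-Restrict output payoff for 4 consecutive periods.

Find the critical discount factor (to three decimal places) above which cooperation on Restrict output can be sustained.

0.836

Deviating for the 4 undetected periods gains 124−84 = 40 per period over cooperation, then loses 84−42 = 42 per period forever once punishment starts.
Gain: 40(1 + δ + … + δ^3); loss: 42·δ^4/(1−δ).
No profitable deviation ⇔ 40(1−δ^4) ≤ 42·δ^4, i.e. δ^4 ≥ 40/(40+42) = 20/41.
Hence δ ≥ (20/41)^(1/4) ≈ 0.836.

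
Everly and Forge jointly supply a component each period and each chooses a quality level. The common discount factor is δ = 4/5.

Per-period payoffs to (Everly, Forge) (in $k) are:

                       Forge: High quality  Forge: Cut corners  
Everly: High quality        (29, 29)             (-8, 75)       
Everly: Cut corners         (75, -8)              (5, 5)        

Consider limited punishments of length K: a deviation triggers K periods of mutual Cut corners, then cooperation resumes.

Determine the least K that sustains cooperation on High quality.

No profitable deviation requires (29−5)(δ+…+δ^K) ≥ 75−29, i.e. δ+…+δ^K ≥ 23/12 ≈ 1.9167.
With δ = 4/5, the partial sums are K=1: 0.8000, K=2: 1.4400, K=3: 1.9520.
K = 3 is the first length at which the sum reaches 1.9167.

3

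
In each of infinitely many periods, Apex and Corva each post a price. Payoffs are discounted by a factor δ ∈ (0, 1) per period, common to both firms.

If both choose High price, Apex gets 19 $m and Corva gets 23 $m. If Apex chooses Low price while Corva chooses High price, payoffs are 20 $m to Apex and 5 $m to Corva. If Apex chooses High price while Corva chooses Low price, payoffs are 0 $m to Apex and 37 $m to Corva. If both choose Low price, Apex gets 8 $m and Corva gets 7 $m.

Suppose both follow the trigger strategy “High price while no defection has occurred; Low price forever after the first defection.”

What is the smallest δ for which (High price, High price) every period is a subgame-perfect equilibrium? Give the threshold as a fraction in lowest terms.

Apex: cooperation gives 19 each period; deviation gives 20 once then 8 forever.
  19/(1−δ) ≥ 20 + 8δ/(1−δ) ⇒ δ ≥ 1/12.
Corva: cooperation gives 23 each period; deviation gives 37 once then 7 forever.
  δ ≥ 14/30 = 7/15.
Both must hold, so the binding constraint is Corva's: δ ≥ 7/15.

7/15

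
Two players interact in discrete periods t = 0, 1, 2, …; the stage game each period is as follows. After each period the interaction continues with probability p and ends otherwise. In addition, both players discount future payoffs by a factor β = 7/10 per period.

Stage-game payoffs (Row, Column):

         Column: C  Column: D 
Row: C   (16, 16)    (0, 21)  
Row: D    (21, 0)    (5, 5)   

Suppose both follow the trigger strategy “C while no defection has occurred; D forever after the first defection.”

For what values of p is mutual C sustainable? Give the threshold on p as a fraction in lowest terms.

Expected continuation weight on next period's payoff is β·p = 7/10·p, which plays the role of the discount factor.
Cooperation requires 7/10·p ≥ (21−16)/(21−5) = 5/16, hence p ≥ 25/56.

25/56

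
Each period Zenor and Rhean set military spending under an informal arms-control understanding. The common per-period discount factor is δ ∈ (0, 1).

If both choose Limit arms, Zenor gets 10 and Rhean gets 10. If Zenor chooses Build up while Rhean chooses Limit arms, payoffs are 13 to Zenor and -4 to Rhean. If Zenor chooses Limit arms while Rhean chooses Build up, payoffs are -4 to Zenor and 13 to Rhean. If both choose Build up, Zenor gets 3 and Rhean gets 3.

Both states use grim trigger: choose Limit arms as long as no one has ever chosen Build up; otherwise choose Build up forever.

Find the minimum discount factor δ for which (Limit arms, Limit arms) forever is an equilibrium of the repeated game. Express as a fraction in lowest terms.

Cooperation forever yields 10 each period: 10/(1−δ).
Deviating yields 13 once, then 3 forever: 13 + 3δ/(1−δ).
No profitable deviation requires 10/(1−δ) ≥ 13 + 3δ/(1−δ).
Multiplying by (1−δ): 10 ≥ 13(1−δ) + 3δ = 13 − 10δ.
So 10δ ≥ 3, i.e. δ ≥ 3/10.

3/10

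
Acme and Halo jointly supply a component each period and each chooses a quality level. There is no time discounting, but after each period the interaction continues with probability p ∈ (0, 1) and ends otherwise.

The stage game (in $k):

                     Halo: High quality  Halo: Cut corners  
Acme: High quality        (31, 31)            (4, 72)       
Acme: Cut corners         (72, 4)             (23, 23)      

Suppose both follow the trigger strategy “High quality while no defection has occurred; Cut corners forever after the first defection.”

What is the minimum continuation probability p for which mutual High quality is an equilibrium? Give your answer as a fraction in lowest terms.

Expected cooperation value is 31 + p·31 + p²·31 + … = 31/(1−p); deviation gives 72 + p·23/(1−p).
31 ≥ 72(1−p) + 23p ⇒ 49p ≥ 41 ⇒ p ≥ 41/49.

41/49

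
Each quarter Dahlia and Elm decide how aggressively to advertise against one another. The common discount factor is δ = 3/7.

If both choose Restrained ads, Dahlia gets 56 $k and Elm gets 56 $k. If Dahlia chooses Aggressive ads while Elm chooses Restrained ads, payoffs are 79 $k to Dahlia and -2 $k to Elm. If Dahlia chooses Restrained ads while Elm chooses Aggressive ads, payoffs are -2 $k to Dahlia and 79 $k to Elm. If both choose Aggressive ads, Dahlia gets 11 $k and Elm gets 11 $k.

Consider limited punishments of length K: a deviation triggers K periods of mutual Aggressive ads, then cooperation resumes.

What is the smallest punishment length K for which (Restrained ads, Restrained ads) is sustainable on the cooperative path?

2

Need Σ_{k=1}^{K} δ^k ≥ (79−56)/(56−11) = 0.5111 at δ = 3/7.
At K = 1 the sum is 0.4286 < 0.5111; at K = 2 it is 0.6122 ≥ 0.5111.
So the minimum punishment length is K = 2.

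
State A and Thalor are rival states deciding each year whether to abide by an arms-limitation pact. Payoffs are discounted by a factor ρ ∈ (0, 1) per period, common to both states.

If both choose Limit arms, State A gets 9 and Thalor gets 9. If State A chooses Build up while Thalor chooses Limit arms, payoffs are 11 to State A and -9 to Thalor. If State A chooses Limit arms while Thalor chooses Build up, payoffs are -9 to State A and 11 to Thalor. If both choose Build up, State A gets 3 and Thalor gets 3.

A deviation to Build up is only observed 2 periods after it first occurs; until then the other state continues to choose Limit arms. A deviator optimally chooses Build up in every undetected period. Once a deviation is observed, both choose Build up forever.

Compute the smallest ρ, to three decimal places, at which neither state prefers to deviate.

0.500

A deviator earns 11 for 2 periods, then 3 forever; cooperating earns 9 forever. Multiplying the IC by (1−ρ):
9 ≥ 11(1−ρ^2) + 3ρ^2, so 8·ρ^2 ≥ 2 and ρ^2 ≥ 1/4.
ρ ≥ (1/4)^(1/2) ≈ 0.500.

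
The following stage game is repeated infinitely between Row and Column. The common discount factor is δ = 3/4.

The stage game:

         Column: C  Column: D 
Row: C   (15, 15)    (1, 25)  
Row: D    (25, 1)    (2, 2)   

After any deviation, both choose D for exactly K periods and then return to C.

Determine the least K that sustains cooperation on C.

2

No profitable deviation requires (15−2)(δ+…+δ^K) ≥ 25−15, i.e. δ+…+δ^K ≥ 10/13 ≈ 0.7692.
With δ = 3/4, the partial sums are K=1: 0.7500, K=2: 1.3125.
K = 2 is the first length at which the sum reaches 0.7692.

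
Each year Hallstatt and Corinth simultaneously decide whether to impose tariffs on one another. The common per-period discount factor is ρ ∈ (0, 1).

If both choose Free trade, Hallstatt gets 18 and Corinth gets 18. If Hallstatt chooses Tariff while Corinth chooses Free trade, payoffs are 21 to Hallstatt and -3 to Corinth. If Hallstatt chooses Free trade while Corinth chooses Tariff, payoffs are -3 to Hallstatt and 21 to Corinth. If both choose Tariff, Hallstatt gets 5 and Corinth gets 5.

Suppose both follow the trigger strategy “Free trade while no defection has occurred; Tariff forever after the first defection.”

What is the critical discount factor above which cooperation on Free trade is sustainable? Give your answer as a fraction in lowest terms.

3/16

18/(1−ρ) ≥ 21 + 5ρ/(1−ρ)
18 ≥ 21 − 16ρ
ρ ≥ 3/16.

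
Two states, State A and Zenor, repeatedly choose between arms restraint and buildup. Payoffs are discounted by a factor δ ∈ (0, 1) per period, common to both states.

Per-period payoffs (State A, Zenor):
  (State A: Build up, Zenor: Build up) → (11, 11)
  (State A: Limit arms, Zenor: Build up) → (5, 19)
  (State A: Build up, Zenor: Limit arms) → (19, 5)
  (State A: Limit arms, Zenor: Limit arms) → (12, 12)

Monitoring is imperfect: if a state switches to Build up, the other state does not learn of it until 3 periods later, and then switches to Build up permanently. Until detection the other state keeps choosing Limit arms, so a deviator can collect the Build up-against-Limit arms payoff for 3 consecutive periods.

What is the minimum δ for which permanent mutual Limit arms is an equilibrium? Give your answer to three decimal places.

The best deviation is to choose Build up for all 3 undetected periods, earning 19 each, then 11 forever once detected.
Deviation value: 19(1−δ^3)/(1−δ) + 11δ^3/(1−δ); cooperation value: 12/(1−δ).
IC: 12 ≥ 19(1−δ^3) + 11δ^3 = 19 − 8δ^3.
So δ^3 ≥ 7/8, giving δ ≥ (7/8)^(1/3) ≈ 0.956.

0.956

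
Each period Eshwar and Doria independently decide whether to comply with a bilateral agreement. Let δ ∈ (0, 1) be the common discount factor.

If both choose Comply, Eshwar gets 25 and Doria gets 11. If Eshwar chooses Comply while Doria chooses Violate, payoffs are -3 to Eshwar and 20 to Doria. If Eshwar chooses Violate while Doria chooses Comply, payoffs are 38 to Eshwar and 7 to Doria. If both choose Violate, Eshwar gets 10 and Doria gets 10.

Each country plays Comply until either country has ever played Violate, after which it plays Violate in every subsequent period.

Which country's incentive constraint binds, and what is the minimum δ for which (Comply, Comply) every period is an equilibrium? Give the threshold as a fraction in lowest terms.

For Eshwar: deviation gain 38−25 = 13, per-period punishment loss 25−10 = 15. IC gives δ ≥ 13/28.
For Doria: gain 9, loss 1 per period, so δ ≥ 9/10.
The tighter constraint is Doria's, so cooperation needs δ ≥ 9/10.

Doria; δ ≥ 9/10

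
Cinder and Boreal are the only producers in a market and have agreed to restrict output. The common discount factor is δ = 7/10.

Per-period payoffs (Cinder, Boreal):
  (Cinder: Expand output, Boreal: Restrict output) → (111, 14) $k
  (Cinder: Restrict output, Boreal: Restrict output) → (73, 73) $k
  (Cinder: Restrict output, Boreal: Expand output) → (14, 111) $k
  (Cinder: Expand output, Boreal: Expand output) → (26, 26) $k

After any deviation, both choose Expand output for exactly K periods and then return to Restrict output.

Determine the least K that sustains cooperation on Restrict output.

2

Need Σ_{k=1}^{K} δ^k ≥ (111−73)/(73−26) = 0.8085 at δ = 7/10.
At K = 1 the sum is 0.7000 < 0.8085; at K = 2 it is 1.1900 ≥ 0.8085.
So the minimum punishment length is K = 2.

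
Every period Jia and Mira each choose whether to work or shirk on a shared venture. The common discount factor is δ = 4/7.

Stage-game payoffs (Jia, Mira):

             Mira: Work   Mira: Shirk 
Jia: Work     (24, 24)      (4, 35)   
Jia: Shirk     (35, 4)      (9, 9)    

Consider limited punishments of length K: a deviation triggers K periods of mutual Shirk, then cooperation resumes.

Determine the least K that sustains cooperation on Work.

2

Need Σ_{k=1}^{K} δ^k ≥ (35−24)/(24−9) = 0.7333 at δ = 4/7.
At K = 1 the sum is 0.5714 < 0.7333; at K = 2 it is 0.8980 ≥ 0.7333.
So the minimum punishment length is K = 2.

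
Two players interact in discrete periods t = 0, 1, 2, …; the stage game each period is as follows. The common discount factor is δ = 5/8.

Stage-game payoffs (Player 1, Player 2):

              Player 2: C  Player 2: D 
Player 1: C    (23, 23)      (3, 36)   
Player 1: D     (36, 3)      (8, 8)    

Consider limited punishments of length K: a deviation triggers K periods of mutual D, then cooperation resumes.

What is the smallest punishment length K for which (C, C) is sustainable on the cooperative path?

2

No profitable deviation requires (23−8)(δ+…+δ^K) ≥ 36−23, i.e. δ+…+δ^K ≥ 13/15 ≈ 0.8667.
With δ = 5/8, the partial sums are K=1: 0.6250, K=2: 1.0156.
K = 2 is the first length at which the sum reaches 0.8667.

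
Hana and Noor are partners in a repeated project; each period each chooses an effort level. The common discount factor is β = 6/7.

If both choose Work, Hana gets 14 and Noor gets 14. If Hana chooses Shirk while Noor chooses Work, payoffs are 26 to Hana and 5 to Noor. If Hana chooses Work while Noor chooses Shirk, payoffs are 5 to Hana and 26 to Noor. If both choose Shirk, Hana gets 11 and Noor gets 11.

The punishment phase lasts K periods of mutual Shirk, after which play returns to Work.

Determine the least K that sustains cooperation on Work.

8

IC: β(1−β^K)/(1−β) ≥ (26−14)/(14−11) = 4.
With β = 6/7: need 1 − β^K ≥ 4·(1−6/7)/(6/7), i.e. β^K ≤ 0.3333.
Since (6/7)^7 = 0.3399 and (6/7)^8 = 0.2914, the smallest such K is 8.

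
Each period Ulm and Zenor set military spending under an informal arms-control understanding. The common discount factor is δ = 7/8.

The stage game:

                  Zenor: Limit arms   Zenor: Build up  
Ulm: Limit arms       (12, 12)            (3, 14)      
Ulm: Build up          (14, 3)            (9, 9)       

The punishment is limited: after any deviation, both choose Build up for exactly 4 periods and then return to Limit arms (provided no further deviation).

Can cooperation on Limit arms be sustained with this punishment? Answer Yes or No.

Comparing payoff streams over the 5 periods until play realigns: cooperate → 12(1+δ+…+δ^4); deviate → 14 + 9(δ+…+δ^4).
Cooperation is sustained iff (12−9)(δ+…+δ^4) ≥ 14−12.
δ+…+δ^4 = 7/8·(1−(7/8)^4)/(1−7/8) = 2.8967, and (14−12)/(12−9) = 0.6667.
2.8967 ≥ 0.6667, so cooperation is sustainable.

Yes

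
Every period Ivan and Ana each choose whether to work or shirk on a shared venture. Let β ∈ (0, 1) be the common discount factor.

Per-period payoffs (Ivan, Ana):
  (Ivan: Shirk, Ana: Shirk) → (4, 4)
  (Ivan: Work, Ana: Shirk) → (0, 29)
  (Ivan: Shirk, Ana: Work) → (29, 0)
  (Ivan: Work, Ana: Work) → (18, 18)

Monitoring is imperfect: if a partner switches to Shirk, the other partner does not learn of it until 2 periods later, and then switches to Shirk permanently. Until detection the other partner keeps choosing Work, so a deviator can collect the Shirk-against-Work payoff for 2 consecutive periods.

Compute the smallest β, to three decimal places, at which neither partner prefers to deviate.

0.663

A deviator earns 29 for 2 periods, then 4 forever; cooperating earns 18 forever. Multiplying the IC by (1−β):
18 ≥ 29(1−β^2) + 4β^2, so 25·β^2 ≥ 11 and β^2 ≥ 11/25.
β ≥ (11/25)^(1/2) ≈ 0.663.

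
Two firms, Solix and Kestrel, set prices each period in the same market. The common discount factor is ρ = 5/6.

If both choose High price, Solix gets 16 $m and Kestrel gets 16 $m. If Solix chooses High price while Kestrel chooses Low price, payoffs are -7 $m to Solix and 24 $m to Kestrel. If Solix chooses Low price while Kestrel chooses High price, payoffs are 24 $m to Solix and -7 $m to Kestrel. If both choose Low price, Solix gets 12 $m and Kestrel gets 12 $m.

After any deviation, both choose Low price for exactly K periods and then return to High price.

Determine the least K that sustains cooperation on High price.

3

Need Σ_{k=1}^{K} ρ^k ≥ (24−16)/(16−12) = 2.0000 at ρ = 5/6.
At K = 2 the sum is 1.5278 < 2.0000; at K = 3 it is 2.1065 ≥ 2.0000.
So the minimum punishment length is K = 3.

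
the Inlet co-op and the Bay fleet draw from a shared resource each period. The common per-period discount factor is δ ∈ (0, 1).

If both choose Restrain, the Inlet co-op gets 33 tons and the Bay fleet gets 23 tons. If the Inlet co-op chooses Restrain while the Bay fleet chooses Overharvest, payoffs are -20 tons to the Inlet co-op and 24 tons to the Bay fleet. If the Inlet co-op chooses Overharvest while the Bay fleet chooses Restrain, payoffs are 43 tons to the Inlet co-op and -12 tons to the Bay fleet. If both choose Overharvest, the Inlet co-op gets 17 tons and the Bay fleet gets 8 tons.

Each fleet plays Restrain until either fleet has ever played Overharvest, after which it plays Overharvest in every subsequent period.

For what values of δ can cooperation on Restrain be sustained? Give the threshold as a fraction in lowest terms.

For the Inlet co-op: deviation gain 43−33 = 10, per-period punishment loss 33−17 = 16. IC gives δ ≥ 10/26 = 5/13.
For the Bay fleet: gain 1, loss 15 per period, so δ ≥ 1/16.
The tighter constraint is the Inlet co-op's, so cooperation needs δ ≥ 5/13.

5/13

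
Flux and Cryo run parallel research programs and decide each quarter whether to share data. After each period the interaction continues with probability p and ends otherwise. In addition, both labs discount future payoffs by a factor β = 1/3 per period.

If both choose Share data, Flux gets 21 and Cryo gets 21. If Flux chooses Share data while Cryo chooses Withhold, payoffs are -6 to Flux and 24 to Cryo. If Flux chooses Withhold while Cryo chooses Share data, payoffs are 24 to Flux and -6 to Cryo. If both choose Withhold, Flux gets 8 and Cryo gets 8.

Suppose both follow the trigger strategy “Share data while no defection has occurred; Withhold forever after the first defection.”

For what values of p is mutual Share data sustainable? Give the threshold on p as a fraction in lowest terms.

9/16

With continuation probability p and discount β, the effective per-period discount factor is βp.
Grim-trigger IC: βp ≥ (24−21)/(24−8) = 3/16.
So p ≥ (3/16)/(1/3) = 9/16.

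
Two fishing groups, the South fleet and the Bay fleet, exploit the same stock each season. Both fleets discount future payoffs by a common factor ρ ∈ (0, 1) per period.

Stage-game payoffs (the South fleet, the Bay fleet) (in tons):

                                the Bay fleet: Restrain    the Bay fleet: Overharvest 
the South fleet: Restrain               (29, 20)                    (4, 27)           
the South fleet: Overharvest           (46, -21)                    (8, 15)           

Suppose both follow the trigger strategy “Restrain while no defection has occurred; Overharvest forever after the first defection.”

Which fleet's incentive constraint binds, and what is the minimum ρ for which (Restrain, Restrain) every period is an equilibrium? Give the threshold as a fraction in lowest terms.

For the South fleet: deviation gain 46−29 = 17, per-period punishment loss 29−8 = 21. IC gives ρ ≥ 17/38.
For the Bay fleet: gain 7, loss 5 per period, so ρ ≥ 7/12.
The tighter constraint is the Bay fleet's, so cooperation needs ρ ≥ 7/12.

the Bay fleet; ρ ≥ 7/12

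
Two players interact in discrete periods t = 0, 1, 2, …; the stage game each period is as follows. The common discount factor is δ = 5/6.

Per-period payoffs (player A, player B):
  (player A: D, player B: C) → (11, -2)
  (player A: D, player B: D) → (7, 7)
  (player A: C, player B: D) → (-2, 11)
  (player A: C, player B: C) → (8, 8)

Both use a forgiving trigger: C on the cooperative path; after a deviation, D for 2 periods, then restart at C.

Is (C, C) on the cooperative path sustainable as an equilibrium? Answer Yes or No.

No

A one-shot deviation gives 11 now, then 7 for 2 periods, then back to 8.
Gain from deviating: (11−8) today; loss: (8−7) in each of the next 2 periods.
No-deviation condition: (8−7)(δ+…+δ^2) ≥ 11−8, i.e. δ+…+δ^2 ≥ 3.
At δ = 5/6: δ+…+δ^2 = 1.5278 < 3.0000.
So cooperation is not sustainable.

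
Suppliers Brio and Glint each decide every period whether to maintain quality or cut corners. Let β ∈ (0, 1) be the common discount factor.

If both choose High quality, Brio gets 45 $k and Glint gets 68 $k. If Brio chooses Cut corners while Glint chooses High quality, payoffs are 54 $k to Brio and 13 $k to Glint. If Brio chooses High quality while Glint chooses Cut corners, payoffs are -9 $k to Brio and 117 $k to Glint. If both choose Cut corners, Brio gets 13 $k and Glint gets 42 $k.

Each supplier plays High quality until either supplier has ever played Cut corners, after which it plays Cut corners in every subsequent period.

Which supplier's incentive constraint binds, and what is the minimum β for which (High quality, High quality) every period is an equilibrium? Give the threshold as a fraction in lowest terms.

For Brio: deviation gain 54−45 = 9, per-period punishment loss 45−13 = 32. IC gives β ≥ 9/41.
For Glint: gain 49, loss 26 per period, so β ≥ 49/75.
The tighter constraint is Glint's, so cooperation needs β ≥ 49/75.

Glint; β ≥ 49/75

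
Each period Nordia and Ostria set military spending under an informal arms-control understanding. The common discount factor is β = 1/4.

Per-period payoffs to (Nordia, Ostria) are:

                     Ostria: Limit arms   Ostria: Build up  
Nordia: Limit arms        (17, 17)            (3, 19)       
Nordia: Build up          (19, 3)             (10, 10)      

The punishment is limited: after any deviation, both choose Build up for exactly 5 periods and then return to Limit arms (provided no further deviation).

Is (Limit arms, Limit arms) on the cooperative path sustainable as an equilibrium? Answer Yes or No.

IC: β+…+β^5 ≥ (19−17)/(17−10) = 2/7.
At β = 1/4: partial sum = 0.3330 ≥ 0.2857. Cooperation sustainable.

Yes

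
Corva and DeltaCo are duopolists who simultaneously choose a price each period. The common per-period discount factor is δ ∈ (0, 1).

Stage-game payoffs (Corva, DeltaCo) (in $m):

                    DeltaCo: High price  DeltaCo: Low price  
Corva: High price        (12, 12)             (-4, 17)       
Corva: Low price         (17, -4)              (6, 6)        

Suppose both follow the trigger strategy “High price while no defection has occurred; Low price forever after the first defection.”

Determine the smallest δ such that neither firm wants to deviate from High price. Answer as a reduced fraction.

12/(1−δ) ≥ 17 + 6δ/(1−δ)
12 ≥ 17 − 11δ
δ ≥ 5/11.

5/11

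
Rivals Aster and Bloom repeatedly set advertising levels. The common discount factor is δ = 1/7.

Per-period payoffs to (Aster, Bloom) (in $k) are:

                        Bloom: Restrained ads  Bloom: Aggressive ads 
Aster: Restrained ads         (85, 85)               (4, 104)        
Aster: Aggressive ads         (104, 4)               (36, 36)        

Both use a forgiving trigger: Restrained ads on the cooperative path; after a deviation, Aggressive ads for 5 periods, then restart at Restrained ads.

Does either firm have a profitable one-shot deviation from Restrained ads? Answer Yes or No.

Yes

Comparing payoff streams over the 6 periods until play realigns: cooperate → 85(1+δ+…+δ^5); deviate → 104 + 36(δ+…+δ^5).
Cooperation is sustained iff (85−36)(δ+…+δ^5) ≥ 104−85.
δ+…+δ^5 = 1/7·(1−(1/7)^5)/(1−1/7) = 0.1667, and (104−85)/(85−36) = 0.3878.
0.1667 < 0.3878, so cooperation is not sustainable.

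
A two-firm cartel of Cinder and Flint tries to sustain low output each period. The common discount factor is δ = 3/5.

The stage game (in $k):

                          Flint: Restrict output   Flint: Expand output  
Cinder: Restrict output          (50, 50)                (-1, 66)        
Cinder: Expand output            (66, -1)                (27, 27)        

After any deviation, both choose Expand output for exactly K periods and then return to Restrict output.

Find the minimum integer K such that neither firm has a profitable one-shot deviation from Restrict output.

IC: δ(1−δ^K)/(1−δ) ≥ (66−50)/(50−27) = 16/23.
With δ = 3/5: need 1 − δ^K ≥ 16/23·(1−3/5)/(3/5), i.e. δ^K ≤ 0.5362.
Since (3/5)^1 = 0.6000 and (3/5)^2 = 0.3600, the smallest such K is 2.

2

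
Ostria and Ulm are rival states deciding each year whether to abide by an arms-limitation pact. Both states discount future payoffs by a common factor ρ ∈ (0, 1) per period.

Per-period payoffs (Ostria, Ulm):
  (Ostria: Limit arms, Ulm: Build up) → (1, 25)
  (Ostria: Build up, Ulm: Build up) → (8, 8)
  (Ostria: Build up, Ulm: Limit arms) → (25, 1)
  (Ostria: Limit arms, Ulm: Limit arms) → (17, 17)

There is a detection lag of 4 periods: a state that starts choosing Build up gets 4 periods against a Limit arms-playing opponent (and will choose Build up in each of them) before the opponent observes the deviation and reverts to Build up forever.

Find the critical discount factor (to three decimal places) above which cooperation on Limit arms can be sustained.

A deviator earns 25 for 4 periods, then 8 forever; cooperating earns 17 forever. Multiplying the IC by (1−ρ):
17 ≥ 25(1−ρ^4) + 8ρ^4, so 17·ρ^4 ≥ 8 and ρ^4 ≥ 8/17.
ρ ≥ (8/17)^(1/4) ≈ 0.828.

0.828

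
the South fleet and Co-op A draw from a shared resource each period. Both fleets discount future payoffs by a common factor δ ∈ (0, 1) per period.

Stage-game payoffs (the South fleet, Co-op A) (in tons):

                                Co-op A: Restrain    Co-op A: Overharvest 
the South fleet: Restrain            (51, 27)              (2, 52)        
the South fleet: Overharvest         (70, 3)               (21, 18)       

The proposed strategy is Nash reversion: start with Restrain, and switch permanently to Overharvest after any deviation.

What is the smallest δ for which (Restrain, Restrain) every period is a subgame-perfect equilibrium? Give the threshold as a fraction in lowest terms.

the South fleet: cooperation gives 51 each period; deviation gives 70 once then 21 forever.
  51/(1−δ) ≥ 70 + 21δ/(1−δ) ⇒ δ ≥ 19/49.
Co-op A: cooperation gives 27 each period; deviation gives 52 once then 18 forever.
  δ ≥ 25/34.
Both must hold, so the binding constraint is Co-op A's: δ ≥ 25/34.

25/34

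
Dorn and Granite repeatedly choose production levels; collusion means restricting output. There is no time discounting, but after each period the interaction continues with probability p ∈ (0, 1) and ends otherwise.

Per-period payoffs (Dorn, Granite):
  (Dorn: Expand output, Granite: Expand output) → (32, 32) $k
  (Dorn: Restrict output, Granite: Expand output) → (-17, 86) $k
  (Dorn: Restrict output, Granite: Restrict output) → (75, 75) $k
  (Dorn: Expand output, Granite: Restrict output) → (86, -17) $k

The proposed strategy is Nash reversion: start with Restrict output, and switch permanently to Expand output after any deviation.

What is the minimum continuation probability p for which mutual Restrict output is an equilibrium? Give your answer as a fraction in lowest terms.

11/54

With no time discounting, the continuation probability p plays the role of the discount factor.
Grim-trigger IC: 75/(1−p) ≥ 86 + 32p/(1−p) ⇒ p ≥ (86−75)/(86−32) = 11/54.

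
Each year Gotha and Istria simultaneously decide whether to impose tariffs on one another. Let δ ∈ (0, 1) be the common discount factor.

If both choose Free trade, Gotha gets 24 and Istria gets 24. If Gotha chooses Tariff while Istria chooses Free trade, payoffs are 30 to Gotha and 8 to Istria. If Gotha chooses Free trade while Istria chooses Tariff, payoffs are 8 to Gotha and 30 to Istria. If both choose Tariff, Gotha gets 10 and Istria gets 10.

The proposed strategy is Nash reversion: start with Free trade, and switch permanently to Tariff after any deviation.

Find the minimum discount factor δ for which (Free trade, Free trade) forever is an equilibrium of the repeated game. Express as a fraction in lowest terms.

3/10

Cooperation forever yields 24 each period: 24/(1−δ).
Deviating yields 30 once, then 10 forever: 30 + 10δ/(1−δ).
No profitable deviation requires 24/(1−δ) ≥ 30 + 10δ/(1−δ).
Multiplying by (1−δ): 24 ≥ 30(1−δ) + 10δ = 30 − 20δ.
So 20δ ≥ 6, i.e. δ ≥ 6/20 = 3/10.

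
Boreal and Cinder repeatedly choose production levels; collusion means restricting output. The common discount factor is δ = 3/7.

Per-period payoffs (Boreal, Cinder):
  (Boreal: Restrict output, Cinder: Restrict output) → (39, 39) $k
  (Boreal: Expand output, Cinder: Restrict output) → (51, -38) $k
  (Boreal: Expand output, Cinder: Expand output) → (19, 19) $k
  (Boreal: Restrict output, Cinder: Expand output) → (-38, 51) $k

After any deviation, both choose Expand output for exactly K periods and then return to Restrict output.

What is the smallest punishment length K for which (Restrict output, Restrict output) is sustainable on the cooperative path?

Need Σ_{k=1}^{K} δ^k ≥ (51−39)/(39−19) = 0.6000 at δ = 3/7.
At K = 1 the sum is 0.4286 < 0.6000; at K = 2 it is 0.6122 ≥ 0.6000.
So the minimum punishment length is K = 2.

2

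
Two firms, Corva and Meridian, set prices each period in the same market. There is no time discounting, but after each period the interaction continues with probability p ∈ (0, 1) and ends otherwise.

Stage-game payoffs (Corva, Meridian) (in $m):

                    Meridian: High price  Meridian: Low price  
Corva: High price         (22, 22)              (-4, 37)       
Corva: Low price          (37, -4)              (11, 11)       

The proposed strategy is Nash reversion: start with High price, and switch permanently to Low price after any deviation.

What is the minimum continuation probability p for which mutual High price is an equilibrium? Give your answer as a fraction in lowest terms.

15/26

With no time discounting, the continuation probability p plays the role of the discount factor.
Grim-trigger IC: 22/(1−p) ≥ 37 + 11p/(1−p) ⇒ p ≥ (37−22)/(37−11) = 15/26.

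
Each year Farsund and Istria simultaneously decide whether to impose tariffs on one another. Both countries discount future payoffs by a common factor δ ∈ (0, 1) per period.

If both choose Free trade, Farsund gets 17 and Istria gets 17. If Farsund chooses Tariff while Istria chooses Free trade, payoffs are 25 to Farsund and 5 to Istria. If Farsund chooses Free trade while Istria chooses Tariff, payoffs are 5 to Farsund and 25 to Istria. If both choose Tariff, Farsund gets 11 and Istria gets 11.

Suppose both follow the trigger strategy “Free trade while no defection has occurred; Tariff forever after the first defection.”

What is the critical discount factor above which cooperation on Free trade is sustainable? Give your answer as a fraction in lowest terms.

4/7

17/(1−δ) ≥ 25 + 11δ/(1−δ)
17 ≥ 25 − 14δ
δ ≥ 8/14 = 4/7.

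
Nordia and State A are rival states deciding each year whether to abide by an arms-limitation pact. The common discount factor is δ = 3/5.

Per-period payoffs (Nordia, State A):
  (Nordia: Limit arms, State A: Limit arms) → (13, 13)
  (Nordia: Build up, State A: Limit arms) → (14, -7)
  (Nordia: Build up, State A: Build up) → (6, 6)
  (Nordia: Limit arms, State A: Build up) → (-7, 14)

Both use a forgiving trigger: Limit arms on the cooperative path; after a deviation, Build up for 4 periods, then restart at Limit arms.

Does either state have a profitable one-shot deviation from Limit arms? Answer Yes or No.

Comparing payoff streams over the 5 periods until play realigns: cooperate → 13(1+δ+…+δ^4); deviate → 14 + 6(δ+…+δ^4).
Cooperation is sustained iff (13−6)(δ+…+δ^4) ≥ 14−13.
δ+…+δ^4 = 3/5·(1−(3/5)^4)/(1−3/5) = 1.3056, and (14−13)/(13−6) = 0.1429.
1.3056 ≥ 0.1429, so cooperation is sustainable.

No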